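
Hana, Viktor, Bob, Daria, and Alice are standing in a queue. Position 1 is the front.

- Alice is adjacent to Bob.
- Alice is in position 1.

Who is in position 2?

Bob

With clues 1–2, Alice, Daria, Hana, and Viktor are ruled out for position 2.
So position 2 is Bob.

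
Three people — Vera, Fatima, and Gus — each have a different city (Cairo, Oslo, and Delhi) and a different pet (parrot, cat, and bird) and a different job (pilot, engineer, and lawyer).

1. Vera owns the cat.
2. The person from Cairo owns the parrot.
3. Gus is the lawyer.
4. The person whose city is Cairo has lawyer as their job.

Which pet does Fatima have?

Clue 1 rules out cat for Fatima's pet.
With clues 1–4, parrot is impossible for Fatima's pet.
That leaves bird.

bird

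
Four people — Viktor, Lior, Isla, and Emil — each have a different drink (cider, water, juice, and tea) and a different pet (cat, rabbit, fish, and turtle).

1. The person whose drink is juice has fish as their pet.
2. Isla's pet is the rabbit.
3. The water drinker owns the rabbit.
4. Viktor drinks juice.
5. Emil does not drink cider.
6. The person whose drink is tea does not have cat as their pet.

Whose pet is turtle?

Emil

With clues 1–2, Isla is impossible for the one with pet turtle.
With clues 1–4, Viktor is impossible for the one with pet turtle.
With clues 1–6, Lior is impossible for the one with pet turtle.
That leaves Emil.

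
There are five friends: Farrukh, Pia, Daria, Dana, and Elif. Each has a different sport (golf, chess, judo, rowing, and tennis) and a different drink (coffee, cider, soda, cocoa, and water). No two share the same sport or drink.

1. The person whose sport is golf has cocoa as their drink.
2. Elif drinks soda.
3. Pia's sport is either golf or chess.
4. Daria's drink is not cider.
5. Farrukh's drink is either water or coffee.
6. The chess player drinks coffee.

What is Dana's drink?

cider

With clues 1–2, soda is impossible for Dana's drink.
With clues 1–6, cocoa, coffee, and water are impossible for Dana's drink.
That leaves cider.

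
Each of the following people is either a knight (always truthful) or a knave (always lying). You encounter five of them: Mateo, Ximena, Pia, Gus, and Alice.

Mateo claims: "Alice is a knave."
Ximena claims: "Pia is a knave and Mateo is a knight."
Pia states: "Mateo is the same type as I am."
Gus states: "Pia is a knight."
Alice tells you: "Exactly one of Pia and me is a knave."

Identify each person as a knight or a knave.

Mateo: knight, Ximena: knight, Pia: knave, Gus: knave, Alice: knave

Consider Mateo. Suppose Mateo is a knave.
Then whichever role Pia has, Pia's statement has the wrong truth value — contradiction.
So Mateo is a knight.
Consider Ximena. Suppose Ximena is a knave.
Then no assignment of the remaining roles makes every statement match its speaker's type — contradiction.
So Ximena is a knight.
Consider Pia. Suppose Pia is a knight.
Then Ximena's statement comes out false, contradicting Ximena being a knight.
So Pia is a knave.
With that fixed, Gus's statement is false, so Gus is a knave.
Consider Alice. Suppose Alice is a knight.
Then Mateo's statement comes out false, contradicting Mateo being a knight.
So Alice is a knave.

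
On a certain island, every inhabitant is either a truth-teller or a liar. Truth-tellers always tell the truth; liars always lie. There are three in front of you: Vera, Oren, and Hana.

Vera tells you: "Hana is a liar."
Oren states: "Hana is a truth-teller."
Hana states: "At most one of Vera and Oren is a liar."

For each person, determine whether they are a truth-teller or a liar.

Consider Vera. Suppose Vera is a truth-teller.
Then no assignment of the remaining roles makes every statement match its speaker's type — contradiction.
So Vera is a liar.
Consider Oren. Suppose Oren is a liar.
Then no assignment of the remaining roles makes every statement match its speaker's type — contradiction.
So Oren is a truth-teller.
With that fixed, Hana's statement is true, so Hana is a truth-teller.

Vera: liar, Oren: truth-teller, Hana: truth-teller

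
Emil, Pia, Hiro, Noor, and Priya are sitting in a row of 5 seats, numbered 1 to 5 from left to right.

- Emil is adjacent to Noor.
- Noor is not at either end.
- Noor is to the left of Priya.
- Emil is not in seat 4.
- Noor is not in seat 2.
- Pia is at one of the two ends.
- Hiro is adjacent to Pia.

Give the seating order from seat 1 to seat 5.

Pia, Hiro, Emil, Noor, Priya

From clues 1–2: Noor is in {2,3,4}.
From clues 1–4: Emil is in {1,2,3}.
From clues 1–5: Emil is in {2,3}.
From clues 1–7: Pia → seat 1, Hiro → seat 2, Emil → seat 3, Noor → seat 4, Priya → seat 5.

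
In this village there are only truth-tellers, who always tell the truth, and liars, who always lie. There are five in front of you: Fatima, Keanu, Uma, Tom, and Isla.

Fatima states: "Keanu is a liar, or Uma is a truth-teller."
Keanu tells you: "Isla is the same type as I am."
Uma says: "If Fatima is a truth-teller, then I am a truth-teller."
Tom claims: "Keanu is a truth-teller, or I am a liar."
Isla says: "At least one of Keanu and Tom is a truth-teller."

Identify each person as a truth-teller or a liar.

Fatima: truth-teller, Keanu: truth-teller, Uma: truth-teller, Tom: truth-teller, Isla: truth-teller

Consider Fatima. Suppose Fatima is a liar.
Then no assignment of the remaining roles makes every statement match its speaker's type — contradiction.
So Fatima is a truth-teller.
Consider Keanu. Suppose Keanu is a liar.
Then whichever role Tom has, Tom's statement has the wrong truth value — contradiction.
So Keanu is a truth-teller.
With that fixed, Tom's statement is true, so Tom is a truth-teller.
With that fixed, Isla's statement is true, so Isla is a truth-teller.
Consider Uma. Suppose Uma is a liar.
Then Fatima's statement comes out false, contradicting Fatima being a truth-teller.
So Uma is a truth-teller.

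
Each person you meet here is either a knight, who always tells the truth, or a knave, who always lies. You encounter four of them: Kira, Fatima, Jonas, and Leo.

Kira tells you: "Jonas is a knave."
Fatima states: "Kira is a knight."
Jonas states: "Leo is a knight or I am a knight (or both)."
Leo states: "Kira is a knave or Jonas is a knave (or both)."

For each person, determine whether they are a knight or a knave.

Kira: knave, Fatima: knave, Jonas: knight, Leo: knight

Consider Kira. Suppose Kira is a knight.
Then no assignment of the remaining roles makes every statement match its speaker's type — contradiction.
So Kira is a knave.
With that fixed, Fatima's statement is false, so Fatima is a knave.
With that fixed, Leo's statement is true, so Leo is a knight.
With that fixed, Jonas's statement is true, so Jonas is a knight.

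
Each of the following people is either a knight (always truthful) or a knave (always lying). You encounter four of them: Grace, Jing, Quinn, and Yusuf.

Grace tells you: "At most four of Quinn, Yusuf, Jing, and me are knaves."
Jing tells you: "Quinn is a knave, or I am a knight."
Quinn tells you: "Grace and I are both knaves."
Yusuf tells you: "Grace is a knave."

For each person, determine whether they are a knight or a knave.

Grace: knight, Jing: knight, Quinn: knave, Yusuf: knave

Regardless of anyone's role, Grace's statement is true, so Grace is a knight.
With that fixed, Quinn's statement is false, so Quinn is a knave.
With that fixed, Yusuf's statement is false, so Yusuf is a knave.
With that fixed, Jing's statement is true, so Jing is a knight.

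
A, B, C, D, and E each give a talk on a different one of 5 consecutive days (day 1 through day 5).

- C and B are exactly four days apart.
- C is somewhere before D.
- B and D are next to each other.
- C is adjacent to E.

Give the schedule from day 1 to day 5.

C, E, A, D, B

From clue 1: B is in {1,5}.
From clues 1–2: C → day 1, B → day 5.
From clues 1–3: D → day 4.
From clues 1–4: E → day 2, A → day 3.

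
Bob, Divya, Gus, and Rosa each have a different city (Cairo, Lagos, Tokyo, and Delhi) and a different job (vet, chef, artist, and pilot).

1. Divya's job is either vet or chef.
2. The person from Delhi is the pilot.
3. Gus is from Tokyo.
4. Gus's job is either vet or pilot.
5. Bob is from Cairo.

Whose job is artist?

Clue 1 rules out Divya for the one with job artist.
With clues 1–4, Gus is impossible for the one with job artist.
With clues 1–5, Rosa is impossible for the one with job artist.
That leaves Bob.

Bob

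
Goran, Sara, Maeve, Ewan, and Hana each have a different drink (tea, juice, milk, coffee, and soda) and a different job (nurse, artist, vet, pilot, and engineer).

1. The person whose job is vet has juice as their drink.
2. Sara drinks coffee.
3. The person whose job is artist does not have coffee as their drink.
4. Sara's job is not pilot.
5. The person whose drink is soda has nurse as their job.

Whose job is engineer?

With clues 1–5, Ewan, Goran, Hana, and Maeve are impossible for the one with job engineer.
That leaves Sara.

Sara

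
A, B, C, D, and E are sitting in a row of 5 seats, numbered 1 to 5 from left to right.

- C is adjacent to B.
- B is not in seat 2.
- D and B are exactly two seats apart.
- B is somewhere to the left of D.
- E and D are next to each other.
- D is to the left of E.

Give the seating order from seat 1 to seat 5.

B, C, D, E, A

From clues 1–2: B is in {1,3,4,5}.
From clues 1–4: B is in {1,3}.
From clues 1–5: C → seat 2, E → seat 4.
From clues 1–6: B → seat 1, D → seat 3, A → seat 5.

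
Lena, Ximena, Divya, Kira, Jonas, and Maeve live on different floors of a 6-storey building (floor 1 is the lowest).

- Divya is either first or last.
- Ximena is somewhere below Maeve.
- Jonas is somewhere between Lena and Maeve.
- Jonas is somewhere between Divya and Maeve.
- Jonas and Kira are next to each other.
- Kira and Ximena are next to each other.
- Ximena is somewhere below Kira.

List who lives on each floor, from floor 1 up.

Divya, Lena, Ximena, Kira, Jonas, Maeve

From clue 1: Divya is in {1,6}.
From clues 1–6: Divya → floor 1, Lena → floor 2, Kira → floor 4, Maeve → floor 6.
From clues 1–7: Ximena → floor 3, Jonas → floor 5.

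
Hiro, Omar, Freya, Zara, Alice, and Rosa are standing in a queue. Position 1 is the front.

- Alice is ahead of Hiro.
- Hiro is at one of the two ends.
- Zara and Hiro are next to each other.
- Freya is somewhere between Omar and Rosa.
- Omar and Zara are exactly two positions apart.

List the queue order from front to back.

From clue 1: Hiro is in {2,3,4,5,6}.
From clues 1–2: Hiro → position 6.
From clues 1–3: Zara → position 5.
From clues 1–4: Freya is in {2,3}.
From clues 1–5: Rosa → position 1, Freya → position 2, Omar → position 3, Alice → position 4.

Rosa, Freya, Omar, Alice, Zara, Hiro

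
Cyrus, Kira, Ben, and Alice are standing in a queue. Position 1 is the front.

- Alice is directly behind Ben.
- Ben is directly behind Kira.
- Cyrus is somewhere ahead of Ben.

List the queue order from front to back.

From clue 1: Ben is in {1,2,3}.
From clues 1–2: Cyrus is in {1,4}.
From clues 1–3: Cyrus → position 1, Kira → position 2, Ben → position 3, Alice → position 4.

Cyrus, Kira, Ben, Alice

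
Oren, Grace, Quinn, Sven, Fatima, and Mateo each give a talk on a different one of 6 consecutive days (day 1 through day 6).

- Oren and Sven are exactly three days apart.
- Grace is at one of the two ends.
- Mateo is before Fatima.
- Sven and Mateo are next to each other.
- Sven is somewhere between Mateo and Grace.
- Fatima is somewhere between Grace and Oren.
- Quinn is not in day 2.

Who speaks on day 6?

Quinn

With clues 1–3, Mateo is ruled out for day 6.
With clues 1–4, Sven is ruled out for day 6.
With clues 1–6, Fatima is ruled out for day 6.
With clues 1–7, Grace and Oren are ruled out for day 6.
So day 6 is Quinn.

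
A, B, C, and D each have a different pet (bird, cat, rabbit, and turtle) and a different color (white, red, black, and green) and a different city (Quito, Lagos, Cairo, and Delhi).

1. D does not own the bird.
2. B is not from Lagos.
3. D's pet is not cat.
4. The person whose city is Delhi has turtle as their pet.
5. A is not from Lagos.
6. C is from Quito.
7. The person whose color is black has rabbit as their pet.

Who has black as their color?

D

With clues 1–7, A, B, and C are impossible for the one with color black.
That leaves D.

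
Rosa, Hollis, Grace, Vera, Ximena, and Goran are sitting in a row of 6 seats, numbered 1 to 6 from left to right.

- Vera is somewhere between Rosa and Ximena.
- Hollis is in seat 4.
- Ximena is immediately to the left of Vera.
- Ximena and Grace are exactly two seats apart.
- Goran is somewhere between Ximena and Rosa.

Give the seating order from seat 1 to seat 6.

Ximena, Vera, Grace, Hollis, Goran, Rosa

From clue 1: Vera is in {2,3,4,5}.
From clues 1–2: Hollis → seat 4.
From clues 1–3: Vera is in {2,3}.
From clues 1–4: Ximena → seat 1, Vera → seat 2, Grace → seat 3.
From clues 1–5: Goran → seat 5, Rosa → seat 6.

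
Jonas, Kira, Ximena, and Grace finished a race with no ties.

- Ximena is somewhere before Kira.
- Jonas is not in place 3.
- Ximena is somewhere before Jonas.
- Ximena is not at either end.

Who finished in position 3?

Kira

With clues 1–2, Jonas is ruled out for place 3.
With clues 1–3, Ximena is ruled out for place 3.
With clues 1–4, Grace is ruled out for place 3.
So place 3 is Kira.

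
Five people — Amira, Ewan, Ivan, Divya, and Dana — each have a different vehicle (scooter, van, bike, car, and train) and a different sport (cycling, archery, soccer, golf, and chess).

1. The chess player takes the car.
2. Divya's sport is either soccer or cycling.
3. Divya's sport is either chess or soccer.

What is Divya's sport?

With clues 1–2, archery, chess, and golf are impossible for Divya's sport.
With clues 1–3, cycling is impossible for Divya's sport.
That leaves soccer.

soccer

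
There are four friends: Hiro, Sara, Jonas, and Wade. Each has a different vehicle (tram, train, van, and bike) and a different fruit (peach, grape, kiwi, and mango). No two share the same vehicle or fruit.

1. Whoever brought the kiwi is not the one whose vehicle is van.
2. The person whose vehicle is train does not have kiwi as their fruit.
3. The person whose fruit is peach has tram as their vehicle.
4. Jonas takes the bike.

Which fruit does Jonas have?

With clues 1–4, grape, mango, and peach are impossible for Jonas's fruit.
That leaves kiwi.

kiwi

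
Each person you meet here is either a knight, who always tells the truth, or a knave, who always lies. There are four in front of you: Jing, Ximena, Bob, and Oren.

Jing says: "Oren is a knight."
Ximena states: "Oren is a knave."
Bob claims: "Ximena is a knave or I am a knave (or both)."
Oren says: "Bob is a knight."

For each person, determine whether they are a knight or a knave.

Jing: knight, Ximena: knave, Bob: knight, Oren: knight

Consider Jing. Suppose Jing is a knave.
Then no assignment of the remaining roles makes every statement match its speaker's type — contradiction.
So Jing is a knight.
Consider Ximena. Suppose Ximena is a knight.
Then whichever role Bob has, Bob's statement has the wrong truth value — contradiction.
So Ximena is a knave.
With that fixed, Bob's statement is true, so Bob is a knight.
With that fixed, Oren's statement is true, so Oren is a knight.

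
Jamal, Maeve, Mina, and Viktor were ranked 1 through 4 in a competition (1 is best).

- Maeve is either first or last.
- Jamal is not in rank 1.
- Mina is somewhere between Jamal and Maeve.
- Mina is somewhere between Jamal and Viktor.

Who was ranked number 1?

Maeve

With clues 1–2, Jamal is ruled out for rank 1.
With clues 1–3, Mina is ruled out for rank 1.
With clues 1–4, Viktor is ruled out for rank 1.
So rank 1 is Maeve.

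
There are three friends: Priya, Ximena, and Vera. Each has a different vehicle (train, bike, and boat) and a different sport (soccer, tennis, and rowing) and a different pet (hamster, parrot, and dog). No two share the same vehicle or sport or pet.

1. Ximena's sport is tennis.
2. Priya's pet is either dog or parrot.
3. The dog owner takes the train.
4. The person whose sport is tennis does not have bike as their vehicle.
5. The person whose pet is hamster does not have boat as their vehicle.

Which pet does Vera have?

hamster

With clues 1–5, dog and parrot are impossible for Vera's pet.
That leaves hamster.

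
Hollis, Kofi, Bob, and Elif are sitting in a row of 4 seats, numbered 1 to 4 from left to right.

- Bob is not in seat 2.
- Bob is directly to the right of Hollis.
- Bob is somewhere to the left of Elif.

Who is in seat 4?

With clues 1–2, Hollis is ruled out for seat 4.
With clues 1–3, Bob and Kofi are ruled out for seat 4.
So seat 4 is Elif.

Elif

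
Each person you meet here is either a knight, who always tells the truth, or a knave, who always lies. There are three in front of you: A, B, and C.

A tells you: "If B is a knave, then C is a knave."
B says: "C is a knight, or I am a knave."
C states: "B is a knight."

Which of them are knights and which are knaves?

Consider A. Suppose A is a knave.
Then no assignment of the remaining roles makes every statement match its speaker's type — contradiction.
So A is a knight.
Consider B. Suppose B is a knave.
Then B's own statement would have to be false, but it can't be — contradiction.
So B is a knight.
With that fixed, C's statement is true, so C is a knight.

A: knight, B: knight, C: knight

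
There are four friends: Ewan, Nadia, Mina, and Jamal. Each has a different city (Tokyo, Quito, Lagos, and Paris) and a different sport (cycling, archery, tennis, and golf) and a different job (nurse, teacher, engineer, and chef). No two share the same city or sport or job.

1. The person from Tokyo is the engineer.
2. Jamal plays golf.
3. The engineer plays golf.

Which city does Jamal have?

Tokyo

With clues 1–3, Lagos, Paris, and Quito are impossible for Jamal's city.
That leaves Tokyo.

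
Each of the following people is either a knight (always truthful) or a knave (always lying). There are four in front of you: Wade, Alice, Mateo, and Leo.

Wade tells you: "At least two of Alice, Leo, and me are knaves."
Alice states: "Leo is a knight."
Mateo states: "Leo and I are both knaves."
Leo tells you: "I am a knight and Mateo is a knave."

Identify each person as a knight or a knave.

Wade: knave, Alice: knight, Mateo: knave, Leo: knight

Consider Wade. Suppose Wade is a knight.
Then no assignment of the remaining roles makes every statement match its speaker's type — contradiction.
So Wade is a knave.
Consider Alice. Suppose Alice is a knave.
Then Wade's statement comes out true, contradicting Wade being a knave.
So Alice is a knight.
Consider Mateo. Suppose Mateo is a knight.
Then Mateo's own statement would have to be true, but it can't be — contradiction.
So Mateo is a knave.
Consider Leo. Suppose Leo is a knave.
Then Wade's statement comes out true, contradicting Wade being a knave.
So Leo is a knight.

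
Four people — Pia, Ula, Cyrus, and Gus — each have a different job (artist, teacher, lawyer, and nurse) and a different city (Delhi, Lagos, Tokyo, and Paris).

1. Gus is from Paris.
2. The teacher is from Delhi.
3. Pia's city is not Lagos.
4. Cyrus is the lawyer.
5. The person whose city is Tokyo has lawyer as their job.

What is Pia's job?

With clues 1–4, lawyer is impossible for Pia's job.
With clues 1–5, artist and nurse are impossible for Pia's job.
That leaves teacher.

teacher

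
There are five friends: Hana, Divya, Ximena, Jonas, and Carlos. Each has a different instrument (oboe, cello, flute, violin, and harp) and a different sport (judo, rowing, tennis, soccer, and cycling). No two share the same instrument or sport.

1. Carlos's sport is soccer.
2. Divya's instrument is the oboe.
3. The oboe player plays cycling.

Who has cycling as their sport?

Clue 1 rules out Carlos for the one with sport cycling.
With clues 1–3, Hana, Jonas, and Ximena are impossible for the one with sport cycling.
That leaves Divya.

Divya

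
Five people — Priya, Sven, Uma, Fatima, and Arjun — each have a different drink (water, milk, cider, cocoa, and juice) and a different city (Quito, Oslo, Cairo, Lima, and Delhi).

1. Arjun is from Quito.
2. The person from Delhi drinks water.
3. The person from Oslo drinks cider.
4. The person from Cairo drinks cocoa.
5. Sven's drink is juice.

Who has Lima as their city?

Sven

Clue 1 rules out Arjun for the one with city Lima.
With clues 1–5, Fatima, Priya, and Uma are impossible for the one with city Lima.
That leaves Sven.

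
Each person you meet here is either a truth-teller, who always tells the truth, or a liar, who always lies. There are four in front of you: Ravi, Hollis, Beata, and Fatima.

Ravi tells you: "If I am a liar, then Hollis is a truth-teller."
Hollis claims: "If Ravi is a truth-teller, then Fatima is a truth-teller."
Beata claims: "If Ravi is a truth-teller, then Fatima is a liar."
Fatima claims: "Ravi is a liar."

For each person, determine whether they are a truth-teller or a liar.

Consider Ravi. Suppose Ravi is a liar.
Then no assignment of the remaining roles makes every statement match its speaker's type — contradiction.
So Ravi is a truth-teller.
With that fixed, Fatima's statement is false, so Fatima is a liar.
With that fixed, Hollis's statement is false, so Hollis is a liar.
With that fixed, Beata's statement is true, so Beata is a truth-teller.

Ravi: truth-teller, Hollis: liar, Beata: truth-teller, Fatima: liar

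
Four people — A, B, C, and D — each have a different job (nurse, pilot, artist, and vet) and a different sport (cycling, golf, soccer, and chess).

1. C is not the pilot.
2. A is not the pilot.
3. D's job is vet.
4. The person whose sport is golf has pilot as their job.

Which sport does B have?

golf

With clues 1–4, chess, cycling, and soccer are impossible for B's sport.
That leaves golf.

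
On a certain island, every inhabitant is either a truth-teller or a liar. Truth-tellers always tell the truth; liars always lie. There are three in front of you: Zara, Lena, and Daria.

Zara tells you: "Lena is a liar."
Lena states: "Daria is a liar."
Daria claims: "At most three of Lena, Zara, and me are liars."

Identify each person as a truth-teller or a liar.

Regardless of anyone's role, Daria's statement is true, so Daria is a truth-teller.
With that fixed, Lena's statement is false, so Lena is a liar.
With that fixed, Zara's statement is true, so Zara is a truth-teller.

Zara: truth-teller, Lena: liar, Daria: truth-teller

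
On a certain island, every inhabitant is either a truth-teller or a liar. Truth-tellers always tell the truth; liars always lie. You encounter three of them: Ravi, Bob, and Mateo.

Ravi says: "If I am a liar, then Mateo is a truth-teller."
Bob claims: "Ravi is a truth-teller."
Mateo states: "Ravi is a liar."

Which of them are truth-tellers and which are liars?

Consider Ravi. Suppose Ravi is a liar.
Then no assignment of the remaining roles makes every statement match its speaker's type — contradiction.
So Ravi is a truth-teller.
With that fixed, Bob's statement is true, so Bob is a truth-teller.
With that fixed, Mateo's statement is false, so Mateo is a liar.

Ravi: truth-teller, Bob: truth-teller, Mateo: liar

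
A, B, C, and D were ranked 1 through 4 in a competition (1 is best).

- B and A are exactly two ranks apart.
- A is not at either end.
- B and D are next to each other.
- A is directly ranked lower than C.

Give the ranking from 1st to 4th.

C, A, D, B

From clues 1–2: A is in {2,3}.
From clues 1–4: C → rank 1, A → rank 2, D → rank 3, B → rank 4.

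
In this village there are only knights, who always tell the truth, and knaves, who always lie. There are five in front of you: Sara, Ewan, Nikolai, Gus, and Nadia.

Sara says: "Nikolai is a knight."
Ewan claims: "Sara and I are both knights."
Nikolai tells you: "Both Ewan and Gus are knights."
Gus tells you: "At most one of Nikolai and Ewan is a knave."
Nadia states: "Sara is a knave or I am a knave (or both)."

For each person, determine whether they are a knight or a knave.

Consider Sara. Suppose Sara is a knight.
Then whichever role Nadia has, Nadia's statement has the wrong truth value — contradiction.
So Sara is a knave.
With that fixed, Ewan's statement is false, so Ewan is a knave.
With that fixed, Nikolai's statement is false, so Nikolai is a knave.
With that fixed, Gus's statement is false, so Gus is a knave.
With that fixed, Nadia's statement is true, so Nadia is a knight.

Sara: knave, Ewan: knave, Nikolai: knave, Gus: knave, Nadia: knight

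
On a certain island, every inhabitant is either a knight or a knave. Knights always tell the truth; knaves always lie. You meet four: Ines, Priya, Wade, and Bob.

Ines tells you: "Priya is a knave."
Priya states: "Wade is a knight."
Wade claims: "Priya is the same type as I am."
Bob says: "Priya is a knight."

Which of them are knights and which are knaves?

Consider Ines. Suppose Ines is a knight.
Then no assignment of the remaining roles makes every statement match its speaker's type — contradiction.
So Ines is a knave.
Consider Priya. Suppose Priya is a knave.
Then Ines's statement comes out true, contradicting Ines being a knave.
So Priya is a knight.
With that fixed, Bob's statement is true, so Bob is a knight.
Consider Wade. Suppose Wade is a knave.
Then Priya's statement comes out false, contradicting Priya being a knight.
So Wade is a knight.

Ines: knave, Priya: knight, Wade: knight, Bob: knight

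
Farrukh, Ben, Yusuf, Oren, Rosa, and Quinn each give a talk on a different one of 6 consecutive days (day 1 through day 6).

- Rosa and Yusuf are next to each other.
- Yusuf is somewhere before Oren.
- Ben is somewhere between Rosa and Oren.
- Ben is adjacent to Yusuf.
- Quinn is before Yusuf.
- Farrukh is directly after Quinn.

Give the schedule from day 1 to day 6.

From clues 1–2: Oren is in {3,4,5,6}.
From clues 1–3: Ben is in {3,4,5}.
From clues 1–5: Ben is in {4,5}.
From clues 1–6: Quinn → day 1, Farrukh → day 2, Rosa → day 3, Yusuf → day 4, Ben → day 5, Oren → day 6.

Quinn, Farrukh, Rosa, Yusuf, Ben, Oren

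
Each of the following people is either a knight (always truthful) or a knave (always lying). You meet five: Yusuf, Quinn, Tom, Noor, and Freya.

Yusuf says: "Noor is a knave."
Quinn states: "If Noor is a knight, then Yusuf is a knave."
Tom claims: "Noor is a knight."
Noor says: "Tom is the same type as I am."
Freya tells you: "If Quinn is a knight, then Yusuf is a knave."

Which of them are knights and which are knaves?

Yusuf: knave, Quinn: knight, Tom: knight, Noor: knight, Freya: knight

Consider Yusuf. Suppose Yusuf is a knight.
Then no assignment of the remaining roles makes every statement match its speaker's type — contradiction.
So Yusuf is a knave.
With that fixed, Quinn's statement is true, so Quinn is a knight.
With that fixed, Freya's statement is true, so Freya is a knight.
Consider Tom. Suppose Tom is a knave.
Then whichever role Noor has, Noor's statement has the wrong truth value — contradiction.
So Tom is a knight.
Consider Noor. Suppose Noor is a knave.
Then Yusuf's statement comes out true, contradicting Yusuf being a knave.
So Noor is a knight.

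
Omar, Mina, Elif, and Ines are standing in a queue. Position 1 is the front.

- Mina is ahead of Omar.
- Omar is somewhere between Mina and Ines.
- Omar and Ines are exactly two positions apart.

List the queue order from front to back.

From clue 1: Omar is in {2,3,4}.
From clues 1–2: Omar is in {2,3}.
From clues 1–3: Mina → position 1, Omar → position 2, Elif → position 3, Ines → position 4.

Mina, Omar, Elif, Ines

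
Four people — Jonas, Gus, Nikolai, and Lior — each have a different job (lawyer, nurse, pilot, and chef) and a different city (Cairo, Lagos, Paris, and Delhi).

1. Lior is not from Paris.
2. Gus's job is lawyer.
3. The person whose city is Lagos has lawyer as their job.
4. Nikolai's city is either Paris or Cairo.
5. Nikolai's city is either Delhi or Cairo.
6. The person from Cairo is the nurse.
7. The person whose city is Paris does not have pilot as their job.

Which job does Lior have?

With clues 1–2, lawyer is impossible for Lior's job.
With clues 1–6, nurse is impossible for Lior's job.
With clues 1–7, chef is impossible for Lior's job.
That leaves pilot.

pilot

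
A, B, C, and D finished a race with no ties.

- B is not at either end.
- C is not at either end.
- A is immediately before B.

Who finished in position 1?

A

With clue 1, B is ruled out for place 1.
With clues 1–2, C is ruled out for place 1.
With clues 1–3, D is ruled out for place 1.
So place 1 is A.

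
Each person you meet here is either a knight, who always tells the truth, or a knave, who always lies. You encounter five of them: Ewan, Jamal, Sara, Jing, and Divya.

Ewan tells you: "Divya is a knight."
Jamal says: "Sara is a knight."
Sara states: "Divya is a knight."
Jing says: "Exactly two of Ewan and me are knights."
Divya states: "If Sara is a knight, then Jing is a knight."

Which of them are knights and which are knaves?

Consider Ewan. Suppose Ewan is a knave.
Then no assignment of the remaining roles makes every statement match its speaker's type — contradiction.
So Ewan is a knight.
Consider Jamal. Suppose Jamal is a knave.
Then no assignment of the remaining roles makes every statement match its speaker's type — contradiction.
So Jamal is a knight.
Consider Sara. Suppose Sara is a knave.
Then Jamal's statement comes out false, contradicting Jamal being a knight.
So Sara is a knight.
Consider Jing. Suppose Jing is a knave.
Then no assignment of the remaining roles makes every statement match its speaker's type — contradiction.
So Jing is a knight.
With that fixed, Divya's statement is true, so Divya is a knight.

Ewan: knight, Jamal: knight, Sara: knight, Jing: knight, Divya: knight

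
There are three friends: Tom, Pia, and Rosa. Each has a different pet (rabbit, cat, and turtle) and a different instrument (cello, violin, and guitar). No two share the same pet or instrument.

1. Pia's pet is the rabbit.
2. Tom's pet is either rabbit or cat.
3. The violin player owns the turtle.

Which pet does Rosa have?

Clue 1 rules out rabbit for Rosa's pet.
With clues 1–2, cat is impossible for Rosa's pet.
That leaves turtle.

turtle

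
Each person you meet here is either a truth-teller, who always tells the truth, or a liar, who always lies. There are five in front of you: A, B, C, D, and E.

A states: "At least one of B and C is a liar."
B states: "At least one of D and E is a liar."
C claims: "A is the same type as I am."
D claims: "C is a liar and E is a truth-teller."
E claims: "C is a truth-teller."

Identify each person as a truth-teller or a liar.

Consider A. Suppose A is a liar.
Then whichever role C has, C's statement has the wrong truth value — contradiction.
So A is a truth-teller.
Consider B. Suppose B is a liar.
Then no assignment of the remaining roles makes every statement match its speaker's type — contradiction.
So B is a truth-teller.
Consider C. Suppose C is a truth-teller.
Then A's statement comes out false, contradicting A being a truth-teller.
So C is a liar.
With that fixed, E's statement is false, so E is a liar.
With that fixed, D's statement is false, so D is a liar.

A: truth-teller, B: truth-teller, C: liar, D: liar, E: liar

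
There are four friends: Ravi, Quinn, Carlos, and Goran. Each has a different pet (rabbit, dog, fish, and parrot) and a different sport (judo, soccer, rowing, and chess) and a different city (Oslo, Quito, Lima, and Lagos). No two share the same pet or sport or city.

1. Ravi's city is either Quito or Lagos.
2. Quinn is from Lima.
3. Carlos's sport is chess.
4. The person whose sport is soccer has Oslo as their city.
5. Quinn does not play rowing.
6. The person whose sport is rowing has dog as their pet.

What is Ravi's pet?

With clues 1–6, fish, parrot, and rabbit are impossible for Ravi's pet.
That leaves dog.

dog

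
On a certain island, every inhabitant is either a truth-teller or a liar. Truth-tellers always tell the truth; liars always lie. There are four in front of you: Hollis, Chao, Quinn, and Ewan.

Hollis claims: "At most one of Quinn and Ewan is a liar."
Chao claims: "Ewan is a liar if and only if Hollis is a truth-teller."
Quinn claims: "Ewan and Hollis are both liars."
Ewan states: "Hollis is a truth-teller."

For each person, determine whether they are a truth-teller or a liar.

Hollis: truth-teller, Chao: liar, Quinn: liar, Ewan: truth-teller

Consider Hollis. Suppose Hollis is a liar.
Then no assignment of the remaining roles makes every statement match its speaker's type — contradiction.
So Hollis is a truth-teller.
With that fixed, Quinn's statement is false, so Quinn is a liar.
With that fixed, Ewan's statement is true, so Ewan is a truth-teller.
With that fixed, Chao's statement is false, so Chao is a liar.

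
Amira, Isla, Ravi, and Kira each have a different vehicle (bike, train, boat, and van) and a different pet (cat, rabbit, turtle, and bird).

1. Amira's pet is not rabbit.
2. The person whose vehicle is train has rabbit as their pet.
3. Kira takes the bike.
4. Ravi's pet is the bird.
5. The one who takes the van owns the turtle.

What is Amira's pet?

turtle

Clue 1 rules out rabbit for Amira's pet.
With clues 1–4, bird is impossible for Amira's pet.
With clues 1–5, cat is impossible for Amira's pet.
That leaves turtle.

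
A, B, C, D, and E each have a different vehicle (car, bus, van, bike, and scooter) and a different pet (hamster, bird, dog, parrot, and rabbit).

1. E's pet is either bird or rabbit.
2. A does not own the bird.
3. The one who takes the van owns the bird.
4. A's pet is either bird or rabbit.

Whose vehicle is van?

With clues 1–3, A is impossible for the one with vehicle van.
With clues 1–4, B, C, and D are impossible for the one with vehicle van.
That leaves E.

E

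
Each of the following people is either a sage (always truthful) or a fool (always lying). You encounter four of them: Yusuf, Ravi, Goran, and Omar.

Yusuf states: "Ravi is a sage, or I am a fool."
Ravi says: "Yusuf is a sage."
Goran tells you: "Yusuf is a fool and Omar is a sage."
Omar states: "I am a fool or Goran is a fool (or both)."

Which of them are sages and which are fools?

Yusuf: sage, Ravi: sage, Goran: fool, Omar: sage

Consider Yusuf. Suppose Yusuf is a fool.
Then Yusuf's own statement would have to be false, but it can't be — contradiction.
So Yusuf is a sage.
With that fixed, Ravi's statement is true, so Ravi is a sage.
With that fixed, Goran's statement is false, so Goran is a fool.
With that fixed, Omar's statement is true, so Omar is a sage.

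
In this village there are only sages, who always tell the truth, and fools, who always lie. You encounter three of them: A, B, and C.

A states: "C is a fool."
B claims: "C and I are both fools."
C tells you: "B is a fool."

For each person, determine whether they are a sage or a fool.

A: fool, B: fool, C: sage

Consider A. Suppose A is a sage.
Then no assignment of the remaining roles makes every statement match its speaker's type — contradiction.
So A is a fool.
Consider B. Suppose B is a sage.
Then B's own statement would have to be true, but it can't be — contradiction.
So B is a fool.
With that fixed, C's statement is true, so C is a sage.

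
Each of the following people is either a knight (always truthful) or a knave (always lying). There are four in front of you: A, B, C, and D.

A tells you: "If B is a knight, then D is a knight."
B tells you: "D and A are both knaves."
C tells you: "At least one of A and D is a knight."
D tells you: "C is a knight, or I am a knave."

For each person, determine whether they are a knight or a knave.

Consider A. Suppose A is a knave.
Then no assignment of the remaining roles makes every statement match its speaker's type — contradiction.
So A is a knight.
With that fixed, B's statement is false, so B is a knave.
With that fixed, C's statement is true, so C is a knight.
With that fixed, D's statement is true, so D is a knight.

A: knight, B: knave, C: knight, D: knight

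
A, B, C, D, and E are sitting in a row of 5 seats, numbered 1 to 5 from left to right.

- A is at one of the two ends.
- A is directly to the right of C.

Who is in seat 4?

C

With clue 1, A is ruled out for seat 4.
With clues 1–2, B, D, and E are ruled out for seat 4.
So seat 4 is C.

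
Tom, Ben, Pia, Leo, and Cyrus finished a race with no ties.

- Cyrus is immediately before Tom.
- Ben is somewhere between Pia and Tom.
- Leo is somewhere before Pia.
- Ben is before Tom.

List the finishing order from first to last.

From clue 1: Tom is in {2,3,4,5}.
From clues 1–2: Ben is in {2,3,4}.
From clues 1–3: Ben is in {3,4}.
From clues 1–4: Leo → place 1, Pia → place 2, Ben → place 3, Cyrus → place 4, Tom → place 5.

Leo, Pia, Ben, Cyrus, Tom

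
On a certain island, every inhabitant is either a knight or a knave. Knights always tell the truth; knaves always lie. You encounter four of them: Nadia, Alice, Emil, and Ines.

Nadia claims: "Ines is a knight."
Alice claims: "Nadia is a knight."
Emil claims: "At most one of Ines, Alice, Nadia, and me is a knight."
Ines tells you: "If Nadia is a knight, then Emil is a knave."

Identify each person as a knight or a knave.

Consider Nadia. Suppose Nadia is a knave.
Then no assignment of the remaining roles makes every statement match its speaker's type — contradiction.
So Nadia is a knight.
With that fixed, Alice's statement is true, so Alice is a knight.
With that fixed, Emil's statement is false, so Emil is a knave.
With that fixed, Ines's statement is true, so Ines is a knight.

Nadia: knight, Alice: knight, Emil: knave, Ines: knight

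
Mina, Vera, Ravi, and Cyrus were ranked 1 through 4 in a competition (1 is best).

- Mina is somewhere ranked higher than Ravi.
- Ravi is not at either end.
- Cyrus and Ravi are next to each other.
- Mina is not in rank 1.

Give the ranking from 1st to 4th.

From clue 1: Mina is in {1,2,3}.
From clues 1–2: Mina is in {1,2}.
From clues 1–4: Vera → rank 1, Mina → rank 2, Ravi → rank 3, Cyrus → rank 4.

Vera, Mina, Ravi, Cyrus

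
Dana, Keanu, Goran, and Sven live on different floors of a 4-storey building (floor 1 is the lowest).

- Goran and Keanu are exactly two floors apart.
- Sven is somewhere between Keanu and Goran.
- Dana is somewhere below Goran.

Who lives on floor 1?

Dana

With clues 1–2, Sven is ruled out for floor 1.
With clues 1–3, Goran and Keanu are ruled out for floor 1.
So floor 1 is Dana.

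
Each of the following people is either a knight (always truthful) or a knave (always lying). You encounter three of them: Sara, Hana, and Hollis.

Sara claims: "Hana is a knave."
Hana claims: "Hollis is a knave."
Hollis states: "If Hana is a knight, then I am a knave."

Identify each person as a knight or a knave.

Sara: knight, Hana: knave, Hollis: knight

Consider Sara. Suppose Sara is a knave.
Then no assignment of the remaining roles makes every statement match its speaker's type — contradiction.
So Sara is a knight.
Consider Hana. Suppose Hana is a knight.
Then Sara's statement comes out false, contradicting Sara being a knight.
So Hana is a knave.
With that fixed, Hollis's statement is true, so Hollis is a knight.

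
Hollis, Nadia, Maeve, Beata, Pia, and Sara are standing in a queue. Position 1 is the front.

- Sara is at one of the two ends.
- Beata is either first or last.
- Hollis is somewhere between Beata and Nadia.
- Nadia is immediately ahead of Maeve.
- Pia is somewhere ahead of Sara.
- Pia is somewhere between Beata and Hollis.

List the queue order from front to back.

From clue 1: Sara is in {1,6}.
From clues 1–2: Beata is in {1,6}.
From clues 1–5: Beata → position 1, Sara → position 6.
From clues 1–6: Pia → position 2, Hollis → position 3, Nadia → position 4, Maeve → position 5.

Beata, Pia, Hollis, Nadia, Maeve, Sara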